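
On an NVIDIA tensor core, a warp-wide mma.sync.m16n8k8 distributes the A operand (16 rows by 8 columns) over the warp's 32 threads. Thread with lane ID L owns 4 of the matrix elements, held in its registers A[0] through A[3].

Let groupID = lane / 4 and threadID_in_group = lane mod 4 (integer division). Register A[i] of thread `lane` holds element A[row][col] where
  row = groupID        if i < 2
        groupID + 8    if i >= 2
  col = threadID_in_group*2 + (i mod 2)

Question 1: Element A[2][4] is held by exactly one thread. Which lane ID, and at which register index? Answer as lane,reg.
r:2=>grp=2,rB=0  c:4=>tig=2,lo=0
L=2*4+2=10  i=0*2+0=0

10,0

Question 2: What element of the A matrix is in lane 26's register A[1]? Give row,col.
6,5

lane 26: G=6 (26/4), T=2 (26%4)
i=1: r=6+0=6, c=2*2+1=5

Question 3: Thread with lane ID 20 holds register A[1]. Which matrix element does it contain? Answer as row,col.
lane 20->20/4=5, 20 mod 4=0
i=1  r:5+0->5  c:2·0+1->1

5,1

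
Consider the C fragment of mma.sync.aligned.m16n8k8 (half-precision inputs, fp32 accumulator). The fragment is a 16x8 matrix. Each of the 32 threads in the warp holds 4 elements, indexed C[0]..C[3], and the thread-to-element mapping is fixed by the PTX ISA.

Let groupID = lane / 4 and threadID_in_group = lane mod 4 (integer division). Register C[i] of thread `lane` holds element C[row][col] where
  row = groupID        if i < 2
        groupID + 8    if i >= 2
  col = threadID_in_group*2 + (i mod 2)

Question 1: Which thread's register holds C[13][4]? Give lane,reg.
r=13->g=5,rb=1  c=4->t=2,b0=0
L=5*4+2=22  i=1*2+0=2

22,2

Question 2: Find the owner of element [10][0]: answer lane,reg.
8,2

r=10→G=2,rhi=1  c=0→T=0,p=0
L=2*4+0=8  i=1*2+0=2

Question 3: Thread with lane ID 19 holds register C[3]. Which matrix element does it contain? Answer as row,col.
L=19=>grp=19>>2=4, tig=19&3=3
[3]=>row 4+8=12  col 3·2+1=7

12,7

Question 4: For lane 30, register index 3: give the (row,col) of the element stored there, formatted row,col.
L=30->gid=30>>2=7, tid=30&3=2
[3]->row 7+8=15  col 2·2+1=5

15,5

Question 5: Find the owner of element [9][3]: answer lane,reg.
5,3

r: 9->gid=1,r8=1  c: 3->tid=1,i&1=1
L=1*4+1=5  i=1*2+1=3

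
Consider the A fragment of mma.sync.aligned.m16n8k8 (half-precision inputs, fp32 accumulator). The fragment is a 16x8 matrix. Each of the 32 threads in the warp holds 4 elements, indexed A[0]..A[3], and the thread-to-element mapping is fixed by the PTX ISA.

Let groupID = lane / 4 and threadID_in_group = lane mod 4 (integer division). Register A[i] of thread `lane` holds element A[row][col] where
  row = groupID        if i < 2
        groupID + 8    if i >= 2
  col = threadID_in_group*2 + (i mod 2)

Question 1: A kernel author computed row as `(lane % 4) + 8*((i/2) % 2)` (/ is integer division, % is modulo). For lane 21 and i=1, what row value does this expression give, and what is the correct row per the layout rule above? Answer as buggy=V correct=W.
`(lane % 4) + 8*((i/2) % 2)`[21,1]->1
lane 21->21/4=5, 21 mod 4=1
i=1  r:5+0->5  c:2·1+1->3
row: 1 vs 5

buggy=1 correct=5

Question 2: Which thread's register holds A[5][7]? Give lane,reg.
r: 5->gid=5,r8=0  c: 7->tid=3,i&1=1
L=5*4+3=23  i=0*2+1=1

23,1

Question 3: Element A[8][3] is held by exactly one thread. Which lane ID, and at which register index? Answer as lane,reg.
1,3

r=8⇒gr=0,Rb=1  c=3⇒th=1,odd=1
L=0*4+1=1  i=1*2+1=3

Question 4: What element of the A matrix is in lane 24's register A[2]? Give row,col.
14,0

L=24→G=24>>2=6, T=24&3=0
[2]→row 6+8=14  col 0·2+0=0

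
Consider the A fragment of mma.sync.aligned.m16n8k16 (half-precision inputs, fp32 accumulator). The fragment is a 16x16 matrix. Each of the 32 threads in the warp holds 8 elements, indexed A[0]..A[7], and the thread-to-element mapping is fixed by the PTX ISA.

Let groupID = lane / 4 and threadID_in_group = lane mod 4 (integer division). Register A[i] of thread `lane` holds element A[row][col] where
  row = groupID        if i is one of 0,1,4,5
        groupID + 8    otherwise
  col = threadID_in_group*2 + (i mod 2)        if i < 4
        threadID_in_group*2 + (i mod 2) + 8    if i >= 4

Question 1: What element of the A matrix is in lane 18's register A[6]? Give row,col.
12,12

lane 18→18/4=4, 18 mod 4=2
i=6  r:4+8→12  c:2·2+0+8→12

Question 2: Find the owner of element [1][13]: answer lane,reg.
6,5

r:1=>grp=1,rB=0  c:13=>cB=1,tig=2,lo=1
L=1*4+2=6  i=1*4+0*2+1=5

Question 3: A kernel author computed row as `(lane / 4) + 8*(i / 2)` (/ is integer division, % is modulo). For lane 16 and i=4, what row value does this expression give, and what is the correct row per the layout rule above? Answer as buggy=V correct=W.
buggy=20 correct=4

`(lane / 4) + 8*(i / 2)`[16,4]->20
lane 16: gid=4 (16/4), tid=0 (16%4)
i=4: r=4+0=4, c=0*2+0+8=8
row: 20 vs 4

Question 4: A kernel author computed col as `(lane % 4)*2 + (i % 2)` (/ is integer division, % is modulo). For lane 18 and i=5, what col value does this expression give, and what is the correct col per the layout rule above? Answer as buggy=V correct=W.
buggy=5 correct=13

`(lane % 4)*2 + (i % 2)`[18,5]→5
18: G=4,T=2
[5] (4+0,2*2+1+8) = (4,13)
col: 5 vs 13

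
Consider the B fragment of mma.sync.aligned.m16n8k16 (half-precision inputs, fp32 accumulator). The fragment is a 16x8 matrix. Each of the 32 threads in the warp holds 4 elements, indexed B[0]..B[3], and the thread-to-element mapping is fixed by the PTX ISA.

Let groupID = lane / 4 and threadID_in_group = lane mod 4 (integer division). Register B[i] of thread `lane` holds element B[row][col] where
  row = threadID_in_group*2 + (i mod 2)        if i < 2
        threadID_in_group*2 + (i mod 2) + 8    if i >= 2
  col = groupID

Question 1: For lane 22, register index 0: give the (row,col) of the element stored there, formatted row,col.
4,5

lane 22: gid=5 (22/4), tid=2 (22%4)
i=0: r=2*2+0+0=4, c=gid=5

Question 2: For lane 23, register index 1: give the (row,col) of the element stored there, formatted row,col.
7,5

L=23=>grp=23>>2=5, tig=23&3=3
[1]=>row 3·2+1+0=7  col grp=5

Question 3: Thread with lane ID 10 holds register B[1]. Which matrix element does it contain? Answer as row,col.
10: gr=2,th=2
[1] (2*2+1+0,2) = (5,2)

5,2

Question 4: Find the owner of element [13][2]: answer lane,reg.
c=2⇒gr=2  r=13⇒Rb=1,th=2,odd=1
L=2*4+2=10  i=1*2+1=3

10,3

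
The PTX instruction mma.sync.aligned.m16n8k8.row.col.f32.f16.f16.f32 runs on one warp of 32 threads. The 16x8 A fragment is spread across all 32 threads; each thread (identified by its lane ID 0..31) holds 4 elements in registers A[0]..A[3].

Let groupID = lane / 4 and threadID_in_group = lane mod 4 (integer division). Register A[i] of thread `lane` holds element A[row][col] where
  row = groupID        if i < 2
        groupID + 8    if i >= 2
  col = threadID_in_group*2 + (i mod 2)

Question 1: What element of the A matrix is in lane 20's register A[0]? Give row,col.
5,0

20: gid=5,tid=0
[0] (5+0,0*2+0) = (5,0)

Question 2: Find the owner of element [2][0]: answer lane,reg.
r=2->g=2,rb=0  c=0->t=0,b0=0
L=2*4+0=8  i=0*2+0=0

8,0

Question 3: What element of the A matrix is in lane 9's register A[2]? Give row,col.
10,2

L=9⇒gr=9>>2=2, th=9&3=1
[2]⇒row 2+8=10  col 1·2+0=2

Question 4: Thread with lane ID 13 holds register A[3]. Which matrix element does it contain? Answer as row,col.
L=13->g=13>>2=3, t=13&3=1
[3]->row 3+8=11  col 1·2+1=3

11,3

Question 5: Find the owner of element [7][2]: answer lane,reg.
29,0

r: 7->gid=7,r8=0  c: 2->tid=1,i&1=0
L=7*4+1=29  i=0*2+0=0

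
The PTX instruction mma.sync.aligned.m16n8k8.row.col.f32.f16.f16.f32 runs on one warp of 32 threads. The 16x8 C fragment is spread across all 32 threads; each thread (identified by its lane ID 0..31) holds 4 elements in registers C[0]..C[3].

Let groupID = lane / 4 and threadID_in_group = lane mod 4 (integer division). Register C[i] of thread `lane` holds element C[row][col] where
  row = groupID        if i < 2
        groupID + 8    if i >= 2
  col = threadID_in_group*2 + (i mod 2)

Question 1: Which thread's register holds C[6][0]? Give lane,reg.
r=6⇒gr=6,Rb=0  c=0⇒th=0,odd=0
L=6*4+0=24  i=0*2+0=0

24,0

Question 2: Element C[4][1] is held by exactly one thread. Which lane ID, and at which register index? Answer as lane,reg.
16,1

r=4->g=4,rb=0  c=1->t=0,b0=1
L=4*4+0=16  i=0*2+1=1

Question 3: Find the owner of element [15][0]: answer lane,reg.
28,2

r=15->g=7,rb=1  c=0->t=0,b0=0
L=7*4+0=28  i=1*2+0=2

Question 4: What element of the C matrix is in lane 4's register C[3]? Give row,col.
9,1

lane 4->4/4=1, 4 mod 4=0
i=3  r:1+8->9  c:2·0+1->1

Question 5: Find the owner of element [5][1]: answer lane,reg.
r: 5->gid=5,r8=0  c: 1->tid=0,i&1=1
L=5*4+0=20  i=0*2+1=1

20,1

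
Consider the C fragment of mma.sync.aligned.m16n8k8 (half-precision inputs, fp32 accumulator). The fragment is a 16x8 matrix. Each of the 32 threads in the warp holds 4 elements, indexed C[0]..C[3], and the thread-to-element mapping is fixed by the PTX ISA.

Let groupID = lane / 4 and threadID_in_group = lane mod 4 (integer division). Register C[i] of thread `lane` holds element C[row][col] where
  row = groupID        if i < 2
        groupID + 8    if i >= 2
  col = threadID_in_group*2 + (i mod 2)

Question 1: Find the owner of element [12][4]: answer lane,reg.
18,2

r=12→G=4,rhi=1  c=4→T=2,p=0
L=4*4+2=18  i=1*2+0=2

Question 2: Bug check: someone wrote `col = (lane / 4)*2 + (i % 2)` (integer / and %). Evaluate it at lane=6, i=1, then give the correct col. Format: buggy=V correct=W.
buggy=3 correct=5

`(lane / 4)*2 + (i % 2)`[6,1]->3
6: gid=1,tid=2
[1] (1+0,2*2+1) = (1,5)
col: 3 vs 5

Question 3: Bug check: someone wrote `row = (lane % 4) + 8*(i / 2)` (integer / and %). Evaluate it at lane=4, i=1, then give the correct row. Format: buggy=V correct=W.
buggy=0 correct=1

`(lane % 4) + 8*(i / 2)`[4,1]→0
4: G=1,T=0
[1] (1+0,0*2+1) = (1,1)
row: 0 vs 1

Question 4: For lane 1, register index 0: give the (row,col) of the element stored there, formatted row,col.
0,2

L=1->g=1>>2=0, t=1&3=1
[0]->row 0+0=0  col 1·2+0=2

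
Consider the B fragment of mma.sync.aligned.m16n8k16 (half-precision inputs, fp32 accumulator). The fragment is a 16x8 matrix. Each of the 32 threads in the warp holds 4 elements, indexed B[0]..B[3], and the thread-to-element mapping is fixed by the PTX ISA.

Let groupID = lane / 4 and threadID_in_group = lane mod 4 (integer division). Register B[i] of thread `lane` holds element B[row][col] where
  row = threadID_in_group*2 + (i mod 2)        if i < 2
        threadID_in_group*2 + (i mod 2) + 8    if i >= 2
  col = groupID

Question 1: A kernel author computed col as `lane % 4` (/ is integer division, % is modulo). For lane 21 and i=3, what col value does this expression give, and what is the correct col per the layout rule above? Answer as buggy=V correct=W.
`lane % 4`[21,3]→1
lane 21: G=5 (21/4), T=1 (21%4)
i=3: r=1*2+1+8=11, c=G=5
col: 1 vs 5

buggy=1 correct=5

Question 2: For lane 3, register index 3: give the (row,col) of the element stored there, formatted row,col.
15,0

3: g=0,t=3
[3] (3*2+1+8,0) = (15,0)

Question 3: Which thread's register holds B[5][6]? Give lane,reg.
c=6→G=6  r=5→rhi=0,T=2,p=1
L=6*4+2=26  i=0*2+1=1

26,1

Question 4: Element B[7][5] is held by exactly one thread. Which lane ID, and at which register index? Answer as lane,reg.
c=5⇒gr=5  r=7⇒Rb=0,th=3,odd=1
L=5*4+3=23  i=0*2+1=1

23,1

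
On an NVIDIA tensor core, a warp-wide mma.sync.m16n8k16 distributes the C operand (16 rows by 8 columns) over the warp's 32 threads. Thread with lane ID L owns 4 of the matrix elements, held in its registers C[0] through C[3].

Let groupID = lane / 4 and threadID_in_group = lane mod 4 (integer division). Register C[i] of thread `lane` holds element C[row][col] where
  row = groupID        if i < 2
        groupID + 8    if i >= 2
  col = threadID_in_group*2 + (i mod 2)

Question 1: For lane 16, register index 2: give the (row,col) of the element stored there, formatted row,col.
12,0

L=16⇒gr=16>>2=4, th=16&3=0
[2]⇒row 4+8=12  col 0·2+0=0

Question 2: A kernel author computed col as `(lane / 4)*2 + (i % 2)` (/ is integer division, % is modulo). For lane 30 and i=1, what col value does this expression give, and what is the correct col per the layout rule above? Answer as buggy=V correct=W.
`(lane / 4)*2 + (i % 2)`[30,1]→15
lane 30→30/4=7, 30 mod 4=2
i=1  r:7+0→7  c:2·2+1→5
col: 15 vs 5

buggy=15 correct=5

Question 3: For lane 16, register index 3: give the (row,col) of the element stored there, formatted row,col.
lane 16: gid=4 (16/4), tid=0 (16%4)
i=3: r=4+8=12, c=0*2+1=1

12,1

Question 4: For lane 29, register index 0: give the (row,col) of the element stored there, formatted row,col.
7,2

29: g=7,t=1
[0] (7+0,1*2+0) = (7,2)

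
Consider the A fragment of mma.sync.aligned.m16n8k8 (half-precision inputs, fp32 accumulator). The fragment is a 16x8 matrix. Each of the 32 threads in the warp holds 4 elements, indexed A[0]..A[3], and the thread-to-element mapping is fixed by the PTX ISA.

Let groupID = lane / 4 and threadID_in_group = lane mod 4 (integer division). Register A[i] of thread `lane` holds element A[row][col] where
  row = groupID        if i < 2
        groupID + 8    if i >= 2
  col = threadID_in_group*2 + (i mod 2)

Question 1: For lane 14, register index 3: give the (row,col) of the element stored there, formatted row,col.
11,5

14: g=3,t=2
[3] (3+8,2*2+1) = (11,5)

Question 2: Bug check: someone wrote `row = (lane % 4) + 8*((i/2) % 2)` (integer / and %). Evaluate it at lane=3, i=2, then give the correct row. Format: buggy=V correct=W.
buggy=11 correct=8

`(lane % 4) + 8*((i/2) % 2)`[3,2]=>11
lane 3=>3/4=0, 3 mod 4=3
i=2  r:0+8=>8  c:2·3+0=>6
row: 11 vs 8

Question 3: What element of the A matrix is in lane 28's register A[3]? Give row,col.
15,1

lane 28: G=7 (28/4), T=0 (28%4)
i=3: r=7+8=15, c=0*2+1=1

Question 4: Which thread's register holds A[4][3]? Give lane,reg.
17,1

r:4=>grp=4,rB=0  c:3=>tig=1,lo=1
L=4*4+1=17  i=0*2+1=1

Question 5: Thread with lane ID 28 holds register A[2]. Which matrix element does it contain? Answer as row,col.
15,0

lane 28->28/4=7, 28 mod 4=0
i=2  r:7+8->15  c:2·0+0->0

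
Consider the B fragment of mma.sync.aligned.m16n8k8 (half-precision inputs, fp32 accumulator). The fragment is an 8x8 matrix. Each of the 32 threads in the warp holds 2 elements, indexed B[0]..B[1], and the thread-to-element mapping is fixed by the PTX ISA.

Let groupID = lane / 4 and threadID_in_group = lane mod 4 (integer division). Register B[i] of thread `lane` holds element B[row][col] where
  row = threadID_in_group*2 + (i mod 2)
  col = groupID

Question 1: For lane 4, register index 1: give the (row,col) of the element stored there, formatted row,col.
lane 4=>4/4=1, 4 mod 4=0
i=1  r:2·0+1=>1  c:1

1,1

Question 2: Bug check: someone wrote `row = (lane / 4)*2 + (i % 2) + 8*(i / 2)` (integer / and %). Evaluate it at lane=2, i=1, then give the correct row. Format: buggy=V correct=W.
`(lane / 4)*2 + (i % 2) + 8*(i / 2)`[2,1]=>1
lane 2=>2/4=0, 2 mod 4=2
i=1  r:2·2+1=>5  c:0
row: 1 vs 5

buggy=1 correct=5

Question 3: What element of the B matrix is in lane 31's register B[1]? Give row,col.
7,7

lane 31: grp=7 (31/4), tig=3 (31%4)
i=1: r=3*2+1=7, c=grp=7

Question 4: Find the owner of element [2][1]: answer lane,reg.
5,0

c=1->g=1  r=2->t=1,b0=0
L=1*4+1=5  i=0=0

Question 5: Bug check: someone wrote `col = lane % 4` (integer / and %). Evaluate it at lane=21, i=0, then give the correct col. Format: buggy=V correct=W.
`lane % 4`[21,0]->1
21: g=5,t=1
[0] (1*2+0,5) = (2,5)
col: 1 vs 5

buggy=1 correct=5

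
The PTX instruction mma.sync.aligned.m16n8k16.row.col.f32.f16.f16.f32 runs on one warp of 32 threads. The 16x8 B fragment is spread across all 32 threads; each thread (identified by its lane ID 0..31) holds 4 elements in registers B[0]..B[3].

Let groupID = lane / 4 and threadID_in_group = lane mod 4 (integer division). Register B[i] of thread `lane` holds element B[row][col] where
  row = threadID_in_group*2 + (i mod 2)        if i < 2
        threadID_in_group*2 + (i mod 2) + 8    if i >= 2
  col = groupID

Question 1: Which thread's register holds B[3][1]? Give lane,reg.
5,1

c=1⇒gr=1  r=3⇒Rb=0,th=1,odd=1
L=1*4+1=5  i=0*2+1=1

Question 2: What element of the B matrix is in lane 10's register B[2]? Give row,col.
lane 10⇒10/4=2, 10 mod 4=2
i=2  r:2·2+0+8⇒12  c:2

12,2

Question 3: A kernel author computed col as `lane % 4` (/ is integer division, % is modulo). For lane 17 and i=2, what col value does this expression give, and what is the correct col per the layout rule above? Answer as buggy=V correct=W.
buggy=1 correct=4

`lane % 4`[17,2]⇒1
17: gr=4,th=1
[2] (1*2+0+8,4) = (10,4)
col: 1 vs 4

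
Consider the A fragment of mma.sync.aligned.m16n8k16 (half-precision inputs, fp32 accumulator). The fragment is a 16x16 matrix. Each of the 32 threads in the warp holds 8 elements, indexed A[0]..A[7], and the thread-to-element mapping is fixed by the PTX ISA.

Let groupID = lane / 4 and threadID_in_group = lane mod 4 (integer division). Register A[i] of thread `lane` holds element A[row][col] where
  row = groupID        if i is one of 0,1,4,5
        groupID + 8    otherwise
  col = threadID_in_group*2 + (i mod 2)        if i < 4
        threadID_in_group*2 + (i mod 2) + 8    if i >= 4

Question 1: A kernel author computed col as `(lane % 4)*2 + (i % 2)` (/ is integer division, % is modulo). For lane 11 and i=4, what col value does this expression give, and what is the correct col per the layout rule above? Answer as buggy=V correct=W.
`(lane % 4)*2 + (i % 2)`[11,4]→6
11: G=2,T=3
[4] (2+0,3*2+0+8) = (2,14)
col: 6 vs 14

buggy=6 correct=14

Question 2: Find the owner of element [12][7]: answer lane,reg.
19,3

r: 12->gid=4,r8=1  c: 7->c8=0,tid=3,i&1=1
L=4*4+3=19  i=0*4+1*2+1=3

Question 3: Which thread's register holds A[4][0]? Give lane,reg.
16,0

r=4->g=4,rb=0  c=0->cb=0,t=0,b0=0
L=4*4+0=16  i=0*4+0*2+0=0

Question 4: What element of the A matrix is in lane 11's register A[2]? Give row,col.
lane 11->11/4=2, 11 mod 4=3
i=2  r:2+8->10  c:2·3+0+0->6

10,6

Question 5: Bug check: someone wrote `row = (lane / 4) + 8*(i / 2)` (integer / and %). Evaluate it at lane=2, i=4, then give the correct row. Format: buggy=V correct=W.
buggy=16 correct=0

`(lane / 4) + 8*(i / 2)`[2,4]⇒16
lane 2⇒2/4=0, 2 mod 4=2
i=4  r:0+0⇒0  c:2·2+0+8⇒12
row: 16 vs 0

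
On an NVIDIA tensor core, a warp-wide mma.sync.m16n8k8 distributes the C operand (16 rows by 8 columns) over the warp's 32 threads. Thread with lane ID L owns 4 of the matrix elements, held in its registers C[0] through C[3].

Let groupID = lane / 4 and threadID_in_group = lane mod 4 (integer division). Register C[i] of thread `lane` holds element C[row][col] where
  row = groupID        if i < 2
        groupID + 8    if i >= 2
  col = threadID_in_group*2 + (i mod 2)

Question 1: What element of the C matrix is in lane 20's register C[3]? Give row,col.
13,1

lane 20: g=5 (20/4), t=0 (20%4)
i=3: r=5+8=13, c=0*2+1=1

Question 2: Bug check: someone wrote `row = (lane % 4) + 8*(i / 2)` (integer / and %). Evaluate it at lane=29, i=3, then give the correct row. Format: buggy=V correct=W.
`(lane % 4) + 8*(i / 2)`[29,3]=>9
L=29=>grp=29>>2=7, tig=29&3=1
[3]=>row 7+8=15  col 1·2+1=3
row: 9 vs 15

buggy=9 correct=15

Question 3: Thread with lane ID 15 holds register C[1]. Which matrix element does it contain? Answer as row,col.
15: g=3,t=3
[1] (3+0,3*2+1) = (3,7)

3,7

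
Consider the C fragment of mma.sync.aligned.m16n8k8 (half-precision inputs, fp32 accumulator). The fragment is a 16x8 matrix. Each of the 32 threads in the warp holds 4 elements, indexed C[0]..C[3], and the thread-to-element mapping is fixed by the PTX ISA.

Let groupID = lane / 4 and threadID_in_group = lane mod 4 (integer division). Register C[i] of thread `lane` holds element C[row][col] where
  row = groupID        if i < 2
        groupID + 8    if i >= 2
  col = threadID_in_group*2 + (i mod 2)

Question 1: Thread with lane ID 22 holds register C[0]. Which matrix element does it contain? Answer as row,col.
L=22=>grp=22>>2=5, tig=22&3=2
[0]=>row 5+0=5  col 2·2+0=4

5,4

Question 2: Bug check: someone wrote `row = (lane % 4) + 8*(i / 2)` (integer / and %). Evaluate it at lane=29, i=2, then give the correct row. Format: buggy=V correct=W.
buggy=9 correct=15

`(lane % 4) + 8*(i / 2)`[29,2]=>9
29: grp=7,tig=1
[2] (7+8,1*2+0) = (15,2)
row: 9 vs 15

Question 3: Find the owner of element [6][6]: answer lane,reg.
r=6→G=6,rhi=0  c=6→T=3,p=0
L=6*4+3=27  i=0*2+0=0

27,0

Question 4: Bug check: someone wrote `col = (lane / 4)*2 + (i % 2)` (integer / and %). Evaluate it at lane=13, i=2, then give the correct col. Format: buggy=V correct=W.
buggy=6 correct=2

`(lane / 4)*2 + (i % 2)`[13,2]->6
13: gid=3,tid=1
[2] (3+8,1*2+0) = (11,2)
col: 6 vs 2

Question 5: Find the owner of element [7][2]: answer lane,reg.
29,0

r=7->g=7,rb=0  c=2->t=1,b0=0
L=7*4+1=29  i=0*2+0=0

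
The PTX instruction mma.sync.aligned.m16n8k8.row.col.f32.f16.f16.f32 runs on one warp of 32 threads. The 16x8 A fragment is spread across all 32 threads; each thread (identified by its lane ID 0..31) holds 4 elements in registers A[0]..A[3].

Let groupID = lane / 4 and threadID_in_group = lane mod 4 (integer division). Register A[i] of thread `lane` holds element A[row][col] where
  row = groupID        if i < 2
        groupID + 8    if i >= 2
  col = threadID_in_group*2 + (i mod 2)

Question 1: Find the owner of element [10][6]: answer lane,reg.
r: 10->gid=2,r8=1  c: 6->tid=3,i&1=0
L=2*4+3=11  i=1*2+0=2

11,2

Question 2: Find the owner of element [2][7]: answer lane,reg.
r:2=>grp=2,rB=0  c:7=>tig=3,lo=1
L=2*4+3=11  i=0*2+1=1

11,1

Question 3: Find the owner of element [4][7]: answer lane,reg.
r=4→G=4,rhi=0  c=7→T=3,p=1
L=4*4+3=19  i=0*2+1=1

19,1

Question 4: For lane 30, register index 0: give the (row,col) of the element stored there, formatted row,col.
L=30=>grp=30>>2=7, tig=30&3=2
[0]=>row 7+0=7  col 2·2+0=4

7,4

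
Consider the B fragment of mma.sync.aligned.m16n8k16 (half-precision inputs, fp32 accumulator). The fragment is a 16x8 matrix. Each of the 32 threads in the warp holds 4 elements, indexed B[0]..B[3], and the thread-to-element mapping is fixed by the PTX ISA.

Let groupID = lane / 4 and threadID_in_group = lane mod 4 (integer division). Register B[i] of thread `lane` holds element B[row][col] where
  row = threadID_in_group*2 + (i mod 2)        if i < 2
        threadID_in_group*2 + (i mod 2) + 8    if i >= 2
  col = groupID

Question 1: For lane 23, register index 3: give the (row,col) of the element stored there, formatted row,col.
15,5

lane 23->23/4=5, 23 mod 4=3
i=3  r:2·3+1+8->15  c:5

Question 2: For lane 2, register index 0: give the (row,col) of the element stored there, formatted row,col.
4,0

lane 2: gid=0 (2/4), tid=2 (2%4)
i=0: r=2*2+0+0=4, c=gid=0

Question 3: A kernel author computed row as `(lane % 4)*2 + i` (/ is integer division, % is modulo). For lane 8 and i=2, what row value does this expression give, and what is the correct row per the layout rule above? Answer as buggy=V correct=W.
buggy=2 correct=8

`(lane % 4)*2 + i`[8,2]->2
L=8->gid=8>>2=2, tid=8&3=0
[2]->row 0·2+0+8=8  col gid=2
row: 2 vs 8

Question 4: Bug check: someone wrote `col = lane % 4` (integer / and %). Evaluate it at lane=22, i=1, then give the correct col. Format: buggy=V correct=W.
buggy=2 correct=5

`lane % 4`[22,1]⇒2
lane 22⇒22/4=5, 22 mod 4=2
i=1  r:2·2+1+0⇒5  c:5
col: 2 vs 5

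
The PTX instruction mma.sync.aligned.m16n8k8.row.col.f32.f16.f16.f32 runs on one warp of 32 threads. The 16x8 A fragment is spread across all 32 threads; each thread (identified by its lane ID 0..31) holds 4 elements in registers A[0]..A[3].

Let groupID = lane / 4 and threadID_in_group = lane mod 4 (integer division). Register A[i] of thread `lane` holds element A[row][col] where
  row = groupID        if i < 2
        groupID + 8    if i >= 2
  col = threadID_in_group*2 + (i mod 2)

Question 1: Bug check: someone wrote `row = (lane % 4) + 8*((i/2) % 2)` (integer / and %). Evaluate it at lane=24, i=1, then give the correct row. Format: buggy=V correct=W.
buggy=0 correct=6

`(lane % 4) + 8*((i/2) % 2)`[24,1]->0
L=24->gid=24>>2=6, tid=24&3=0
[1]->row 6+0=6  col 0·2+1=1
row: 0 vs 6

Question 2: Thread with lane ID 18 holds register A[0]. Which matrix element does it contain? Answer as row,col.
4,4

lane 18→18/4=4, 18 mod 4=2
i=0  r:4+0→4  c:2·2+0→4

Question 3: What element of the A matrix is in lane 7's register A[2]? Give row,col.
9,6

L=7->gid=7>>2=1, tid=7&3=3
[2]->row 1+8=9  col 3·2+0=6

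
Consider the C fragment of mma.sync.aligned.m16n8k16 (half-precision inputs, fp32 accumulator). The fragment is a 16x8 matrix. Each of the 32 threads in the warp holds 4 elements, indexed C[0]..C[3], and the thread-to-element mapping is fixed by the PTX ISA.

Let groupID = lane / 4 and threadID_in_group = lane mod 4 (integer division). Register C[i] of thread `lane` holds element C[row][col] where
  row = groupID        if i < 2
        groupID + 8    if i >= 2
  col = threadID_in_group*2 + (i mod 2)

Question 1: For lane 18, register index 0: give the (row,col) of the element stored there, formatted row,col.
18: grp=4,tig=2
[0] (4+0,2*2+0) = (4,4)

4,4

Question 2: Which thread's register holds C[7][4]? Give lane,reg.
30,0

r:7=>grp=7,rB=0  c:4=>tig=2,lo=0
L=7*4+2=30  i=0*2+0=0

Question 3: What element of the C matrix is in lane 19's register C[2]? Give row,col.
L=19→G=19>>2=4, T=19&3=3
[2]→row 4+8=12  col 3·2+0=6

12,6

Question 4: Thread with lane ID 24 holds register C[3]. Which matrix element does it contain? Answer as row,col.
14,1

24: gid=6,tid=0
[3] (6+8,0*2+1) = (14,1)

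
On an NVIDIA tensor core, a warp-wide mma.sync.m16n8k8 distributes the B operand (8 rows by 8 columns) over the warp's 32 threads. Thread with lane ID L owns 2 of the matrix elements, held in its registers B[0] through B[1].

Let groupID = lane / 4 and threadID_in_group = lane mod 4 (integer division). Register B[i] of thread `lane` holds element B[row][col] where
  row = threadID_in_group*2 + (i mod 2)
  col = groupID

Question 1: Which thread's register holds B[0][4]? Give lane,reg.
c: 4->gid=4  r: 0->tid=0,i&1=0
L=4*4+0=16  i=0=0

16,0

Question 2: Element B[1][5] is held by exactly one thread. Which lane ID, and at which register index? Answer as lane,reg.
20,1

c:5=>grp=5  r:1=>tig=0,lo=1
L=5*4+0=20  i=1=1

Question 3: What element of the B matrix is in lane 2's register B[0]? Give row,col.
lane 2: G=0 (2/4), T=2 (2%4)
i=0: r=2*2+0=4, c=G=0

4,0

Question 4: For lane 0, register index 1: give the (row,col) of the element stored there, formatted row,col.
lane 0→0/4=0, 0 mod 4=0
i=1  r:2·0+1→1  c:0

1,0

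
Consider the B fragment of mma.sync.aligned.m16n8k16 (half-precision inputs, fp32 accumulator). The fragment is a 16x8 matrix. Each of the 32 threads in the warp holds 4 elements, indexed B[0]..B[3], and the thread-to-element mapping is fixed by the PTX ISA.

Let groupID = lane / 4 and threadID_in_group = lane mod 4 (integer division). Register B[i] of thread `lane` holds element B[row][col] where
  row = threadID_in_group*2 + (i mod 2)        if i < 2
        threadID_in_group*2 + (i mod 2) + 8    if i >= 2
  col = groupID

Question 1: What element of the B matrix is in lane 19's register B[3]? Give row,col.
L=19⇒gr=19>>2=4, th=19&3=3
[3]⇒row 3·2+1+8=15  col gr=4

15,4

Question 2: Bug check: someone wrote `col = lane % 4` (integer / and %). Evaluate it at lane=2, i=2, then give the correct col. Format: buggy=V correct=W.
buggy=2 correct=0

`lane % 4`[2,2]->2
lane 2->2/4=0, 2 mod 4=2
i=2  r:2·2+0+8->12  c:0
col: 2 vs 0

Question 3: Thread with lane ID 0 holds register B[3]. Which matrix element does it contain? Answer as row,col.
L=0⇒gr=0>>2=0, th=0&3=0
[3]⇒row 0·2+1+8=9  col gr=0

9,0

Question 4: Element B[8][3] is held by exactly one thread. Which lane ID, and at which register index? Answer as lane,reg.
c=3⇒gr=3  r=8⇒Rb=1,th=0,odd=0
L=3*4+0=12  i=1*2+0=2

12,2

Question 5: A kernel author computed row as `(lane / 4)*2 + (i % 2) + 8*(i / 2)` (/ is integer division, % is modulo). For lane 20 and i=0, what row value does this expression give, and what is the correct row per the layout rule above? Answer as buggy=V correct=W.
buggy=10 correct=0

`(lane / 4)*2 + (i % 2) + 8*(i / 2)`[20,0]→10
L=20→G=20>>2=5, T=20&3=0
[0]→row 0·2+0+0=0  col G=5
row: 10 vs 0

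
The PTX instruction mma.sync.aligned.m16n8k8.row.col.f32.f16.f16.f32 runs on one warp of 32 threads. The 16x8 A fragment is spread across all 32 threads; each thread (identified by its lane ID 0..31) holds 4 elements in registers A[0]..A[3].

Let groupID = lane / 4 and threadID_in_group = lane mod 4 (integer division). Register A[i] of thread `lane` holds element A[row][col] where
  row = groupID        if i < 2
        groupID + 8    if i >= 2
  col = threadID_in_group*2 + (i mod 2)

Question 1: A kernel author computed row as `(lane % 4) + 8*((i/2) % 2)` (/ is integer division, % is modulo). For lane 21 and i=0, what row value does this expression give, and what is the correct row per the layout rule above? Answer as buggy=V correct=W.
`(lane % 4) + 8*((i/2) % 2)`[21,0]⇒1
21: gr=5,th=1
[0] (5+0,1*2+0) = (5,2)
row: 1 vs 5

buggy=1 correct=5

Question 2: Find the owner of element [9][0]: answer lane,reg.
4,2

r: 9->gid=1,r8=1  c: 0->tid=0,i&1=0
L=1*4+0=4  i=1*2+0=2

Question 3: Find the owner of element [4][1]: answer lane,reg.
16,1

r:4=>grp=4,rB=0  c:1=>tig=0,lo=1
L=4*4+0=16  i=0*2+1=1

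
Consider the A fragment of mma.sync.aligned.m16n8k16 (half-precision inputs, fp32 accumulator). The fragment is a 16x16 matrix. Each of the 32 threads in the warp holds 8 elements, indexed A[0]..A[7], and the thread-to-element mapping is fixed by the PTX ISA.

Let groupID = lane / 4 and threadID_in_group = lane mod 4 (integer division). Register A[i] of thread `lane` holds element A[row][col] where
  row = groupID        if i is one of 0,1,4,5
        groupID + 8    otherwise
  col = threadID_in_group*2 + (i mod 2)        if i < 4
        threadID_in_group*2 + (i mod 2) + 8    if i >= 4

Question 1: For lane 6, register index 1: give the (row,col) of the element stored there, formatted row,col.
lane 6=>6/4=1, 6 mod 4=2
i=1  r:1+0=>1  c:2·2+1+0=>5

1,5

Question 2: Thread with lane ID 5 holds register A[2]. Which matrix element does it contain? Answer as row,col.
lane 5->5/4=1, 5 mod 4=1
i=2  r:1+8->9  c:2·1+0+0->2

9,2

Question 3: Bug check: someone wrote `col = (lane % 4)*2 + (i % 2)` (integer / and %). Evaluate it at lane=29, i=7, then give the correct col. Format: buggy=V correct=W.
buggy=3 correct=11

`(lane % 4)*2 + (i % 2)`[29,7]=>3
29: grp=7,tig=1
[7] (7+8,1*2+1+8) = (15,11)
col: 3 vs 11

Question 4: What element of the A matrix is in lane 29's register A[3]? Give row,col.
lane 29: g=7 (29/4), t=1 (29%4)
i=3: r=7+8=15, c=1*2+1+0=3

15,3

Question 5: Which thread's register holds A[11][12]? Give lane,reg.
r:11=>grp=3,rB=1  c:12=>cB=1,tig=2,lo=0
L=3*4+2=14  i=1*4+1*2+0=6

14,6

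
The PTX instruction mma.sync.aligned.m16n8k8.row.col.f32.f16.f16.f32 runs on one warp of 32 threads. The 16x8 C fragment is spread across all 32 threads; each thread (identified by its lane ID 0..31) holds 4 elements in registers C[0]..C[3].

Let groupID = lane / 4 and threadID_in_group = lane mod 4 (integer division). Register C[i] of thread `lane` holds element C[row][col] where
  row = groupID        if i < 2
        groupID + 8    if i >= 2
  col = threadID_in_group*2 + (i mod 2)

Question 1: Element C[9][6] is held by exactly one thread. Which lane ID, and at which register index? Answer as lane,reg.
r=9⇒gr=1,Rb=1  c=6⇒th=3,odd=0
L=1*4+3=7  i=1*2+0=2

7,2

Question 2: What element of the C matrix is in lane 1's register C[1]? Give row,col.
lane 1->1/4=0, 1 mod 4=1
i=1  r:0+0->0  c:2·1+1->3

0,3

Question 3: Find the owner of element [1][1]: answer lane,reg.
r=1->g=1,rb=0  c=1->t=0,b0=1
L=1*4+0=4  i=0*2+1=1

4,1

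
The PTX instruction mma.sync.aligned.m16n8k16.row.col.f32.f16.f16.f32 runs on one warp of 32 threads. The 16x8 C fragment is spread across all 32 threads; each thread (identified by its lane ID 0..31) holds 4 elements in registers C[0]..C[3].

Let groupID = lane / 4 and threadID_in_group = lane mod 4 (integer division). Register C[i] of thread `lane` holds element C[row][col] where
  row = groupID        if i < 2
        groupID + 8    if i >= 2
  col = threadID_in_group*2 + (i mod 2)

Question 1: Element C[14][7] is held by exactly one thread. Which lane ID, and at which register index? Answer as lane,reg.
27,3

r=14->g=6,rb=1  c=7->t=3,b0=1
L=6*4+3=27  i=1*2+1=3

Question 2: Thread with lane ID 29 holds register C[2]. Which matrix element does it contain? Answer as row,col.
15,2

L=29->gid=29>>2=7, tid=29&3=1
[2]->row 7+8=15  col 1·2+0=2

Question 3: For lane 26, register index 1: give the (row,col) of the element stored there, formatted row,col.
L=26->g=26>>2=6, t=26&3=2
[1]->row 6+0=6  col 2·2+1=5

6,5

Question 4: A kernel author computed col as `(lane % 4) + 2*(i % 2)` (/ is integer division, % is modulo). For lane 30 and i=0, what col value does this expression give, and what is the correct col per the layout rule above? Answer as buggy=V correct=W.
buggy=2 correct=4

`(lane % 4) + 2*(i % 2)`[30,0]=>2
lane 30: grp=7 (30/4), tig=2 (30%4)
i=0: r=7+0=7, c=2*2+0=4
col: 2 vs 4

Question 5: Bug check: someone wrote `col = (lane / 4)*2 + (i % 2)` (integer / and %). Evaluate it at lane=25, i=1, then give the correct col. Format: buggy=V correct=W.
`(lane / 4)*2 + (i % 2)`[25,1]→13
lane 25: G=6 (25/4), T=1 (25%4)
i=1: r=6+0=6, c=1*2+1=3
col: 13 vs 3

buggy=13 correct=3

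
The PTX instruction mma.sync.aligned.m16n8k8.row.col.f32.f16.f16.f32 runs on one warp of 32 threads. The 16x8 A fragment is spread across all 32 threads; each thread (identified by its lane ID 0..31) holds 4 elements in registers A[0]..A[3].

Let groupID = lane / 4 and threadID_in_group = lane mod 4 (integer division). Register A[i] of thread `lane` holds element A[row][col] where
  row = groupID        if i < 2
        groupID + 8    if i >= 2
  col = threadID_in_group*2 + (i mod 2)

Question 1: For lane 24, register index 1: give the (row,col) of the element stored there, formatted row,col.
6,1

24: gr=6,th=0
[1] (6+0,0*2+1) = (6,1)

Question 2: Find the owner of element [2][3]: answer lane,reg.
9,1

r:2=>grp=2,rB=0  c:3=>tig=1,lo=1
L=2*4+1=9  i=0*2+1=1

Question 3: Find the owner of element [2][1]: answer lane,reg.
r=2->g=2,rb=0  c=1->t=0,b0=1
L=2*4+0=8  i=0*2+1=1

8,1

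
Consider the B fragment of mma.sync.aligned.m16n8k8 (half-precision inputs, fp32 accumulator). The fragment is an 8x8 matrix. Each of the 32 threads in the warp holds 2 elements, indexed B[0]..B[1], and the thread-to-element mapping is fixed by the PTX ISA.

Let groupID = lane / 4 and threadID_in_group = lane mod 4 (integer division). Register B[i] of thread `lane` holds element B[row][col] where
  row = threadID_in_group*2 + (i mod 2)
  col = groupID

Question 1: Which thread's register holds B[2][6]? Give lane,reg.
25,0

c=6⇒gr=6  r=2⇒th=1,odd=0
L=6*4+1=25  i=0=0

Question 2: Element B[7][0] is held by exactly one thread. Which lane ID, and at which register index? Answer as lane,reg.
c:0=>grp=0  r:7=>tig=3,lo=1
L=0*4+3=3  i=1=1

3,1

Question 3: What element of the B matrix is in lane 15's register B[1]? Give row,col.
15: grp=3,tig=3
[1] (3*2+1,3) = (7,3)

7,3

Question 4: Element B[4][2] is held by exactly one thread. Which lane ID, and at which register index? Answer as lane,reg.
10,0

c=2→G=2  r=4→T=2,p=0
L=2*4+2=10  i=0=0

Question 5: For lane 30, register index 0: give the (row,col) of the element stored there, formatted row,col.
L=30->gid=30>>2=7, tid=30&3=2
[0]->row 2·2+0=4  col gid=7

4,7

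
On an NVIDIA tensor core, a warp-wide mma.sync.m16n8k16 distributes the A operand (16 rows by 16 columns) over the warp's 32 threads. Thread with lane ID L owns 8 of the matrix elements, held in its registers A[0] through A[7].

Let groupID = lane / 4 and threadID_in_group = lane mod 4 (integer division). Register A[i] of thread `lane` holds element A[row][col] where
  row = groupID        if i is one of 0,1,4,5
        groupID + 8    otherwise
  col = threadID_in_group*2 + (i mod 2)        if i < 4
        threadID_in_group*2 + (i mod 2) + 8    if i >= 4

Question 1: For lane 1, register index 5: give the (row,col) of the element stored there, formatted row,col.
0,11

lane 1=>1/4=0, 1 mod 4=1
i=5  r:0+0=>0  c:2·1+1+8=>11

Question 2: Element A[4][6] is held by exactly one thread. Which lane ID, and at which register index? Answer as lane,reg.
19,0

r:4=>grp=4,rB=0  c:6=>cB=0,tig=3,lo=0
L=4*4+3=19  i=0*4+0*2+0=0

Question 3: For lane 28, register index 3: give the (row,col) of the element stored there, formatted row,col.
28: gid=7,tid=0
[3] (7+8,0*2+1+0) = (15,1)

15,1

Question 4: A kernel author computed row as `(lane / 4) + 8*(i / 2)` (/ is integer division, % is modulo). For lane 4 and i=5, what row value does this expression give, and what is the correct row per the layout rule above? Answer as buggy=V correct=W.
buggy=17 correct=1

`(lane / 4) + 8*(i / 2)`[4,5]->17
4: g=1,t=0
[5] (1+0,0*2+1+8) = (1,9)
row: 17 vs 1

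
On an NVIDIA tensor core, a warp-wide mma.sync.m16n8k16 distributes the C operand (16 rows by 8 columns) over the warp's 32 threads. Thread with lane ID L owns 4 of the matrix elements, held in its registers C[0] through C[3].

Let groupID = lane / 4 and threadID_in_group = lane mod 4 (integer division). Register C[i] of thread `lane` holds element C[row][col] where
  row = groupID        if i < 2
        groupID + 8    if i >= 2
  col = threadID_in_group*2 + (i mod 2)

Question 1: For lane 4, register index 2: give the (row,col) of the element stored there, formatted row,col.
9,0

4: g=1,t=0
[2] (1+8,0*2+0) = (9,0)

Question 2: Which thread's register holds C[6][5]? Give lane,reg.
r: 6->gid=6,r8=0  c: 5->tid=2,i&1=1
L=6*4+2=26  i=0*2+1=1

26,1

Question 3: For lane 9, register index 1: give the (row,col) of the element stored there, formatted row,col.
2,3

lane 9->9/4=2, 9 mod 4=1
i=1  r:2+0->2  c:2·1+1->3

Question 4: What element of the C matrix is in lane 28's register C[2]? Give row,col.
15,0

L=28->g=28>>2=7, t=28&3=0
[2]->row 7+8=15  col 0·2+0=0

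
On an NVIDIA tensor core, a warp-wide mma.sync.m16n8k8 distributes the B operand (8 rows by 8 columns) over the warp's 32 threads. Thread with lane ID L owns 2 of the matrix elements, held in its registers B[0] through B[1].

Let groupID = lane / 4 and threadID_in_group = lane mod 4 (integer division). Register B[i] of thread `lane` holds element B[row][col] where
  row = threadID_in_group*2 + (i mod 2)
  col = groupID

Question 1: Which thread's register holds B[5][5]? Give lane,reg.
22,1

c=5⇒gr=5  r=5⇒th=2,odd=1
L=5*4+2=22  i=1=1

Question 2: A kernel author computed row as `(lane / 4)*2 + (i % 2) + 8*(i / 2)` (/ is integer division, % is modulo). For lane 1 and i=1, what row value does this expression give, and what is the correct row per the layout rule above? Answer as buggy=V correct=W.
`(lane / 4)*2 + (i % 2) + 8*(i / 2)`[1,1]⇒1
lane 1: gr=0 (1/4), th=1 (1%4)
i=1: r=1*2+1=3, c=gr=0
row: 1 vs 3

buggy=1 correct=3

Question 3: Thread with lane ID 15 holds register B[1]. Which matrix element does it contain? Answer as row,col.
7,3

lane 15->15/4=3, 15 mod 4=3
i=1  r:2·3+1->7  c:3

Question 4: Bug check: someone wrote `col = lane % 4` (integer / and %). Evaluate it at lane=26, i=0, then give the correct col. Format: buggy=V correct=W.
buggy=2 correct=6

`lane % 4`[26,0]→2
L=26→G=26>>2=6, T=26&3=2
[0]→row 2·2+0=4  col G=6
col: 2 vs 6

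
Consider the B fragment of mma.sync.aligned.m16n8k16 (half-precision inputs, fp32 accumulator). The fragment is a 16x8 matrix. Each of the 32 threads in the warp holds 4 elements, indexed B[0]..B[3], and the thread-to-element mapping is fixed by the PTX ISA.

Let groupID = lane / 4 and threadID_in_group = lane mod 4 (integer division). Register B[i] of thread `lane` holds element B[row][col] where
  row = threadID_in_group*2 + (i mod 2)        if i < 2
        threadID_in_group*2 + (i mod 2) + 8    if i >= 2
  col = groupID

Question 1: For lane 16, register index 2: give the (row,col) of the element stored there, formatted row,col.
8,4

16: grp=4,tig=0
[2] (0*2+0+8,4) = (8,4)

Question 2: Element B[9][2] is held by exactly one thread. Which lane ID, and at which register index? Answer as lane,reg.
8,3

c:2=>grp=2  r:9=>rB=1,tig=0,lo=1
L=2*4+0=8  i=1*2+1=3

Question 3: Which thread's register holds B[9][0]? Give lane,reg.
c=0→G=0  r=9→rhi=1,T=0,p=1
L=0*4+0=0  i=1*2+1=3

0,3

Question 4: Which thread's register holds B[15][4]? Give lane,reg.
19,3

c=4->g=4  r=15->rb=1,t=3,b0=1
L=4*4+3=19  i=1*2+1=3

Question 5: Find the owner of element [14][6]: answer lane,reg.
27,2

c=6⇒gr=6  r=14⇒Rb=1,th=3,odd=0
L=6*4+3=27  i=1*2+0=2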